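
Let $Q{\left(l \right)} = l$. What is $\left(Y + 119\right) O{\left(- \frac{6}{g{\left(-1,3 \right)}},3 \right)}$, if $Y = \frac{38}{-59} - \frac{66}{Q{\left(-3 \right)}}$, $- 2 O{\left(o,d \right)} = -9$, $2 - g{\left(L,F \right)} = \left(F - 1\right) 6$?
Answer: $\frac{74529}{118} \approx 631.6$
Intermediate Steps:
$g{\left(L,F \right)} = 8 - 6 F$ ($g{\left(L,F \right)} = 2 - \left(F - 1\right) 6 = 2 - \left(-1 + F\right) 6 = 2 - \left(-6 + 6 F\right) = 8 - 6 F$)
$O{\left(o,d \right)} = \frac{9}{2}$ ($O{\left(o,d \right)} = \left(- \frac{1}{2}\right) \left(-9\right) = \frac{9}{2}$)
$Y = \frac{1260}{59}$ ($Y = \frac{38}{-59} - \frac{66}{-3} = 38 \left(- \frac{1}{59}\right) - -22 = - \frac{38}{59} + 22 = \frac{1260}{59} \approx 21.356$)
$\left(Y + 119\right) O{\left(- \frac{6}{g{\left(-1,3 \right)}},3 \right)} = \left(\frac{1260}{59} + 119\right) \frac{9}{2} = \frac{8281}{59} \cdot \frac{9}{2} = \frac{74529}{118}$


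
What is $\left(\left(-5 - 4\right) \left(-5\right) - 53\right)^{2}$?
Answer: $64$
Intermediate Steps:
$\left(\left(-5 - 4\right) \left(-5\right) - 53\right)^{2} = \left(\left(-9\right) \left(-5\right) + \left(-72 + 19\right)\right)^{2} = \left(45 - 53\right)^{2} = \left(-8\right)^{2} = 64$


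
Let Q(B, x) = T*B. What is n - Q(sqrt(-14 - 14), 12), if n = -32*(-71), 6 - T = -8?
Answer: 2272 - 28*I*sqrt(7) ≈ 2272.0 - 74.081*I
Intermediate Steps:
T = 14 (T = 6 - 1*(-8) = 6 + 8 = 14)
Q(B, x) = 14*B
n = 2272
n - Q(sqrt(-14 - 14), 12) = 2272 - 14*sqrt(-14 - 14) = 2272 - 14*sqrt(-28) = 2272 - 14*2*I*sqrt(7) = 2272 - 28*I*sqrt(7)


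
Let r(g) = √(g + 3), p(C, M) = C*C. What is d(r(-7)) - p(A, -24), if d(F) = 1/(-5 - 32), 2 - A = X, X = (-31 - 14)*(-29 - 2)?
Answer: -71796614/37 ≈ -1.9404e+6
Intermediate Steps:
X = 1395 (X = -45*(-31) = 1395)
A = -1393 (A = 2 - 1*1395 = 2 - 1395 = -1393)
p(C, M) = C²
r(g) = √(3 + g)
d(F) = -1/37 (d(F) = 1/(-37) = -1/37)
d(r(-7)) - p(A, -24) = -1/37 - 1*(-1393)² = -1/37 - 1*1940449 = -1/37 - 1940449 = -71796614/37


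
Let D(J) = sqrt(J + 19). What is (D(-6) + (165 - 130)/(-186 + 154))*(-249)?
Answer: 8715/32 - 249*sqrt(13) ≈ -625.44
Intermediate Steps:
D(J) = sqrt(19 + J)
(D(-6) + (165 - 130)/(-186 + 154))*(-249) = (sqrt(19 - 6) + (165 - 130)/(-186 + 154))*(-249) = (sqrt(13) + 35/(-32))*(-249) = (sqrt(13) + 35*(-1/32))*(-249) = (sqrt(13) - 35/32)*(-249) = (-35/32 + sqrt(13))*(-249) = 8715/32 - 249*sqrt(13)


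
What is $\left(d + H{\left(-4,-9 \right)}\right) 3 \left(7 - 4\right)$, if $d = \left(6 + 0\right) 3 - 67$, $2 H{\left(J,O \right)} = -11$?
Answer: $- \frac{981}{2} \approx -490.5$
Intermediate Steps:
$H{\left(J,O \right)} = - \frac{11}{2}$ ($H{\left(J,O \right)} = \frac{1}{2} \left(-11\right) = - \frac{11}{2}$)
$d = -49$ ($d = 6 \cdot 3 - 67 = 18 - 67 = -49$)
$\left(d + H{\left(-4,-9 \right)}\right) 3 \left(7 - 4\right) = \left(-49 - \frac{11}{2}\right) 3 \left(7 - 4\right) = - \frac{109 \cdot 3 \cdot 3}{2} = \left(- \frac{109}{2}\right) 9 = - \frac{981}{2}$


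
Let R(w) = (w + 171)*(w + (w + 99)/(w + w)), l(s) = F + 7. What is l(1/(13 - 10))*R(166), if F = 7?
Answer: 130634343/166 ≈ 7.8695e+5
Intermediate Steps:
l(s) = 14 (l(s) = 7 + 7 = 14)
R(w) = (171 + w)*(w + (99 + w)/(2*w)) (R(w) = (171 + w)*(w + (99 + w)/((2*w))) = (171 + w)*(w + (99 + w)*(1/(2*w))) = (171 + w)*(w + (99 + w)/(2*w)))
l(1/(13 - 10))*R(166) = 14*(135 + 166**2 + (343/2)*166 + (16929/2)/166) = 14*(135 + 27556 + 28469 + (16929/2)*(1/166)) = 14*(135 + 27556 + 28469 + 16929/332) = 14*(18662049/332) = 130634343/166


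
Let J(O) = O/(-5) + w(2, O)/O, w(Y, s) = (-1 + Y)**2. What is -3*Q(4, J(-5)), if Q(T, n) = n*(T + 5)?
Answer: -108/5 ≈ -21.600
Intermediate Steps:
J(O) = 1/O - O/5 (J(O) = O/(-5) + (-1 + 2)**2/O = O*(-1/5) + 1**2/O = -O/5 + 1/O = 1/O - O/5)
Q(T, n) = n*(5 + T)
-3*Q(4, J(-5)) = -3*(1/(-5) - 1/5*(-5))*(5 + 4) = -3*(-1/5 + 1)*9 = -12*9/5 = -3*36/5 = -108/5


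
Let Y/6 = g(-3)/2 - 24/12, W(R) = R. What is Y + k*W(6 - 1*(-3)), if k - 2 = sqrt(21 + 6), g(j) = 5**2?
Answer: 81 + 27*sqrt(3) ≈ 127.77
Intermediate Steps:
g(j) = 25
Y = 63 (Y = 6*(25/2 - 24/12) = 6*(25*(1/2) - 24*1/12) = 6*(25/2 - 2) = 6*(21/2) = 63)
k = 2 + 3*sqrt(3) (k = 2 + sqrt(21 + 6) = 2 + sqrt(27) = 2 + 3*sqrt(3) ≈ 7.1962)
Y + k*W(6 - 1*(-3)) = 63 + (2 + 3*sqrt(3))*(6 - 1*(-3)) = 63 + (2 + 3*sqrt(3))*(6 + 3) = 63 + (2 + 3*sqrt(3))*9 = 63 + (18 + 27*sqrt(3)) = 81 + 27*sqrt(3)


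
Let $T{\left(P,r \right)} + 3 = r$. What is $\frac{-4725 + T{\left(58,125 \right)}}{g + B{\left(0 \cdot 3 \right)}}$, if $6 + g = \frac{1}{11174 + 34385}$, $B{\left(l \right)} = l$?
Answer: $\frac{209708077}{273353} \approx 767.17$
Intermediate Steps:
$T{\left(P,r \right)} = -3 + r$
$g = - \frac{273353}{45559}$ ($g = -6 + \frac{1}{11174 + 34385} = -6 + \frac{1}{45559} = - \frac{273353}{45559} \approx -6.0$)
$\frac{-4725 + T{\left(58,125 \right)}}{g + B{\left(0 \cdot 3 \right)}} = \frac{-4725 + \left(-3 + 125\right)}{- \frac{273353}{45559} + 0 \cdot 3} = \frac{-4725 + 122}{- \frac{273353}{45559} + 0} = - \frac{4603}{- \frac{273353}{45559}} = \left(-4603\right) \left(- \frac{45559}{273353}\right) = \frac{209708077}{273353}$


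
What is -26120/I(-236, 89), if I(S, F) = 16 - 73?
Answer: 26120/57 ≈ 458.25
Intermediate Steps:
I(S, F) = -57
-26120/I(-236, 89) = -26120/(-57) = -26120*(-1/57) = 26120/57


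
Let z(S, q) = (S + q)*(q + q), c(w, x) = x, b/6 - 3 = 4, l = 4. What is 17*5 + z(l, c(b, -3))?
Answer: 79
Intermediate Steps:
b = 42 (b = 18 + 6*4 = 18 + 24 = 42)
z(S, q) = 2*q*(S + q) (z(S, q) = (S + q)*(2*q) = 2*q*(S + q))
17*5 + z(l, c(b, -3)) = 17*5 + 2*(-3)*(4 - 3) = 85 + 2*(-3)*1 = 85 - 6 = 79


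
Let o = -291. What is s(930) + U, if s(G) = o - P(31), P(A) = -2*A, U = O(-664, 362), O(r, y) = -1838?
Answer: -2067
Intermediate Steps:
U = -1838
s(G) = -229 (s(G) = -291 - (-2)*31 = -291 - 1*(-62) = -291 + 62 = -229)
s(930) + U = -229 - 1838 = -2067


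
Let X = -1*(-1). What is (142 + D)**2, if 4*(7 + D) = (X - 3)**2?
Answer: 18496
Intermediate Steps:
X = 1
D = -6 (D = -7 + (1 - 3)**2/4 = -7 + (1/4)*(-2)**2 = -7 + (1/4)*4 = -7 + 1 = -6)
(142 + D)**2 = (142 - 6)**2 = 136**2 = 18496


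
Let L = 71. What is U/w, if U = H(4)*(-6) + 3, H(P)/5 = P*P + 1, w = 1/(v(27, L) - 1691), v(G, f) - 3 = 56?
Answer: 827424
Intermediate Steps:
v(G, f) = 59 (v(G, f) = 3 + 56 = 59)
w = -1/1632 (w = 1/(59 - 1691) = 1/(-1632) = -1/1632 ≈ -0.00061275)
H(P) = 5 + 5*P**2 (H(P) = 5*(P*P + 1) = 5*(P**2 + 1) = 5*(1 + P**2) = 5 + 5*P**2)
U = -507 (U = (5 + 5*4**2)*(-6) + 3 = (5 + 5*16)*(-6) + 3 = (5 + 80)*(-6) + 3 = 85*(-6) + 3 = -510 + 3 = -507)
U/w = -507/(-1/1632) = -507*(-1632) = 827424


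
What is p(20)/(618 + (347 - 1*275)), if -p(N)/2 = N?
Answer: -4/69 ≈ -0.057971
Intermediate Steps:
p(N) = -2*N
p(20)/(618 + (347 - 1*275)) = (-2*20)/(618 + (347 - 1*275)) = -40/(618 + (347 - 275)) = -40/(618 + 72) = -40/690 = -40*1/690 = -4/69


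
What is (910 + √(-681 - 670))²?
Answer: (910 + I*√1351)² ≈ 8.2675e+5 + 66896.0*I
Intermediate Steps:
(910 + √(-681 - 670))² = (910 + √(-1351))² = (910 + I*√1351)²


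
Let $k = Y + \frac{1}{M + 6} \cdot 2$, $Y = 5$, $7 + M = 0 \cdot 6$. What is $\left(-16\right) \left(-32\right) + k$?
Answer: $515$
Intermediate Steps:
$M = -7$ ($M = -7 + 0 \cdot 6 = -7 + 0 = -7$)
$k = 3$ ($k = 5 + \frac{1}{-7 + 6} \cdot 2 = 5 + \frac{1}{-1} \cdot 2 = 5 - 2 = 3$)
$\left(-16\right) \left(-32\right) + k = \left(-16\right) \left(-32\right) + 3 = 512 + 3 = 515$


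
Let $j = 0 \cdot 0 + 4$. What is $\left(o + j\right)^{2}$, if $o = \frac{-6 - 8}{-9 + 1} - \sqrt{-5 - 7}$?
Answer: $\frac{337}{16} - 23 i \sqrt{3} \approx 21.063 - 39.837 i$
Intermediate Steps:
$j = 4$ ($j = 0 + 4 = 4$)
$o = \frac{7}{4} - 2 i \sqrt{3}$ ($o = - \frac{14}{-8} - \sqrt{-12} = \left(-14\right) \left(- \frac{1}{8}\right) - 2 i \sqrt{3} = \frac{7}{4} - 2 i \sqrt{3} \approx 1.75 - 3.4641 i$)
$\left(o + j\right)^{2} = \left(\left(\frac{7}{4} - 2 i \sqrt{3}\right) + 4\right)^{2} = \left(\frac{23}{4} - 2 i \sqrt{3}\right)^{2}$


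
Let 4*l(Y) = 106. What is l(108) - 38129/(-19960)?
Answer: 567069/19960 ≈ 28.410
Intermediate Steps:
l(Y) = 53/2 (l(Y) = (¼)*106 = 53/2)
l(108) - 38129/(-19960) = 53/2 - 38129/(-19960) = 53/2 - 38129*(-1)/19960 = 53/2 - 1*(-38129/19960) = 53/2 + 38129/19960 = 567069/19960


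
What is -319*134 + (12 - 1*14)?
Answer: -42748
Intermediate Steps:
-319*134 + (12 - 1*14) = -42746 + (12 - 14) = -42746 - 2 = -42748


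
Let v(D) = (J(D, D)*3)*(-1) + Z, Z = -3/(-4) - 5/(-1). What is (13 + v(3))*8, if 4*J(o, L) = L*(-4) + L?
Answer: 204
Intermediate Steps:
J(o, L) = -3*L/4 (J(o, L) = (L*(-4) + L)/4 = (-4*L + L)/4 = (-3*L)/4 = -3*L/4)
Z = 23/4 (Z = -3*(-¼) - 5*(-1) = ¾ + 5 = 23/4 ≈ 5.7500)
v(D) = 23/4 + 9*D/4 (v(D) = (-3*D/4*3)*(-1) + 23/4 = -9*D/4*(-1) + 23/4 = 9*D/4 + 23/4 = 23/4 + 9*D/4)
(13 + v(3))*8 = (13 + (23/4 + (9/4)*3))*8 = (13 + (23/4 + 27/4))*8 = (13 + 25/2)*8 = (51/2)*8 = 204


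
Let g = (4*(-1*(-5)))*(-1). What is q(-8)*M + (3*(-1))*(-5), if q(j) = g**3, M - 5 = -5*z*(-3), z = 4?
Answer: -519985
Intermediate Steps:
M = 65 (M = 5 - 5*4*(-3) = 5 - 20*(-3) = 5 + 60 = 65)
g = -20 (g = (4*5)*(-1) = 20*(-1) = -20)
q(j) = -8000 (q(j) = (-20)**3 = -8000)
q(-8)*M + (3*(-1))*(-5) = -8000*65 + (3*(-1))*(-5) = -520000 - 3*(-5) = -520000 + 15 = -519985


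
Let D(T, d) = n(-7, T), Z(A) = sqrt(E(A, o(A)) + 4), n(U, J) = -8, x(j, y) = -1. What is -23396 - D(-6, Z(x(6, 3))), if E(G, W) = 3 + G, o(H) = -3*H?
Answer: -23388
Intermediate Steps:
Z(A) = sqrt(7 + A) (Z(A) = sqrt((3 + A) + 4) = sqrt(7 + A))
D(T, d) = -8
-23396 - D(-6, Z(x(6, 3))) = -23396 - 1*(-8) = -23396 + 8 = -23388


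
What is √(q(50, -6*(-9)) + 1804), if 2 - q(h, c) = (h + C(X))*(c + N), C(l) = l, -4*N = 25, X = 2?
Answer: I*√677 ≈ 26.019*I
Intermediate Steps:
N = -25/4 (N = -¼*25 = -25/4 ≈ -6.2500)
q(h, c) = 2 - (2 + h)*(-25/4 + c) (q(h, c) = 2 - (h + 2)*(c - 25/4) = 2 - (2 + h)*(-25/4 + c))
√(q(50, -6*(-9)) + 1804) = √((29/2 - (-12)*(-9) + (25/4)*50 - 1*(-6*(-9))*50) + 1804) = √((29/2 - 2*54 + 625/2 - 1*54*50) + 1804) = √((29/2 - 108 + 625/2 - 2700) + 1804) = √(-2481 + 1804) = √(-677) = I*√677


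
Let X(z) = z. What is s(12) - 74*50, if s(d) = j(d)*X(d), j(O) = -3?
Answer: -3736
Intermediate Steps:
s(d) = -3*d
s(12) - 74*50 = -3*12 - 74*50 = -36 - 3700 = -3736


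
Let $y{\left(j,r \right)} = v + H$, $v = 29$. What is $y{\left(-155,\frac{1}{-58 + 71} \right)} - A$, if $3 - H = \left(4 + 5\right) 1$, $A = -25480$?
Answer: $25503$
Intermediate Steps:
$H = -6$ ($H = 3 - \left(4 + 5\right) 1 = 3 - 9 \cdot 1 = 3 - 9 = -6$)
$y{\left(j,r \right)} = 23$ ($y{\left(j,r \right)} = 29 - 6 = 23$)
$y{\left(-155,\frac{1}{-58 + 71} \right)} - A = 23 - -25480 = 23 + 25480 = 25503$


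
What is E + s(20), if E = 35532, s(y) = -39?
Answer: 35493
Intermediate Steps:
E + s(20) = 35532 - 39 = 35493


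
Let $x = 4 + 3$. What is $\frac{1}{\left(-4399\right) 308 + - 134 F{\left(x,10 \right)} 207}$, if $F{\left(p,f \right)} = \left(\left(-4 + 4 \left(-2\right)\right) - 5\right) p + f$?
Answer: $\frac{1}{1668550} \approx 5.9932 \cdot 10^{-7}$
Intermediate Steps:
$x = 7$
$F{\left(p,f \right)} = f - 17 p$ ($F{\left(p,f \right)} = \left(\left(-4 - 8\right) - 5\right) p + f = \left(-12 - 5\right) p + f = - 17 p + f = f - 17 p$)
$\frac{1}{\left(-4399\right) 308 + - 134 F{\left(x,10 \right)} 207} = \frac{1}{\left(-4399\right) 308 + - 134 \left(10 - 119\right) 207} = \frac{1}{-1354892 + - 134 \left(10 - 119\right) 207} = \frac{1}{-1354892 + \left(-134\right) \left(-109\right) 207} = \frac{1}{-1354892 + 14606 \cdot 207} = \frac{1}{-1354892 + 3023442} = \frac{1}{1668550}$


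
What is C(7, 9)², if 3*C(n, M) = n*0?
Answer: 0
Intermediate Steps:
C(n, M) = 0 (C(n, M) = (n*0)/3 = (⅓)*0 = 0)
C(7, 9)² = 0² = 0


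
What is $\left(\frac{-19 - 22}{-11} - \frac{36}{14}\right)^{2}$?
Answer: $\frac{7921}{5929} \approx 1.336$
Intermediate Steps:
$\left(\frac{-19 - 22}{-11} - \frac{36}{14}\right)^{2} = \left(\left(-19 - 22\right) \left(- \frac{1}{11}\right) - \frac{18}{7}\right)^{2} = \left(\left(-41\right) \left(- \frac{1}{11}\right) - \frac{18}{7}\right)^{2} = \left(\frac{41}{11} - \frac{18}{7}\right)^{2} = \left(\frac{89}{77}\right)^{2} = \frac{7921}{5929}$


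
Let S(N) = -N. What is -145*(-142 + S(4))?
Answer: 21170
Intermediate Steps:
-145*(-142 + S(4)) = -145*(-142 - 1*4) = -145*(-142 - 4) = -145*(-146) = 21170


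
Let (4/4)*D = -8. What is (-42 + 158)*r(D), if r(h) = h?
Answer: -928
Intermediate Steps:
D = -8
(-42 + 158)*r(D) = (-42 + 158)*(-8) = 116*(-8) = -928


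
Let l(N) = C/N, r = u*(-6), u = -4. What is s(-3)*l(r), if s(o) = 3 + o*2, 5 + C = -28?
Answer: 33/8 ≈ 4.1250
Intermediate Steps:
C = -33 (C = -5 - 28 = -33)
r = 24 (r = -4*(-6) = 24)
s(o) = 3 + 2*o
l(N) = -33/N
s(-3)*l(r) = (3 + 2*(-3))*(-33/24) = (3 - 6)*(-33*1/24) = -3*(-11/8) = 33/8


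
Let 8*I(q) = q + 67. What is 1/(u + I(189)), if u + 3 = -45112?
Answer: -1/45083 ≈ -2.2181e-5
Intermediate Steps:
I(q) = 67/8 + q/8 (I(q) = (q + 67)/8 = (67 + q)/8 = 67/8 + q/8)
u = -45115 (u = -3 - 45112 = -45115)
1/(u + I(189)) = 1/(-45115 + (67/8 + (⅛)*189)) = 1/(-45115 + (67/8 + 189/8)) = 1/(-45115 + 32) = 1/(-45083) = -1/45083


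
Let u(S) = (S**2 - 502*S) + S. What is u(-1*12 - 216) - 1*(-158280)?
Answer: 324492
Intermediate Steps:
u(S) = S**2 - 501*S
u(-1*12 - 216) - 1*(-158280) = (-1*12 - 216)*(-501 + (-1*12 - 216)) - 1*(-158280) = (-12 - 216)*(-501 + (-12 - 216)) + 158280 = -228*(-501 - 228) + 158280 = -228*(-729) + 158280 = 166212 + 158280 = 324492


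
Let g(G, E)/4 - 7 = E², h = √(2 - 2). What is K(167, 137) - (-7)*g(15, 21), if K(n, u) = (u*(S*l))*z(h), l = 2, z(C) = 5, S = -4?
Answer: 7064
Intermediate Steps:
h = 0 (h = √0 = 0)
g(G, E) = 28 + 4*E²
K(n, u) = -40*u (K(n, u) = (u*(-4*2))*5 = (u*(-8))*5 = -8*u*5 = -40*u)
K(167, 137) - (-7)*g(15, 21) = -40*137 - (-7)*(28 + 4*21²) = -5480 - (-7)*(28 + 4*441) = -5480 - (-7)*(28 + 1764) = -5480 - (-7)*1792 = -5480 - 1*(-12544) = -5480 + 12544 = 7064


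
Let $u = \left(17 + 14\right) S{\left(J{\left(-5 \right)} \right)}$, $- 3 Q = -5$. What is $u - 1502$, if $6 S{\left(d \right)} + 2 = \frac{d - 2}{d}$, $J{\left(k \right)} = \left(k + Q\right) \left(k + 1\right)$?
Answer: $- \frac{180953}{120} \approx -1507.9$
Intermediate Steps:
$Q = \frac{5}{3}$ ($Q = \left(- \frac{1}{3}\right) \left(-5\right) = \frac{5}{3} \approx 1.6667$)
$J{\left(k \right)} = \left(1 + k\right) \left(\frac{5}{3} + k\right)$ ($J{\left(k \right)} = \left(k + \frac{5}{3}\right) \left(k + 1\right) = \left(\frac{5}{3} + k\right) \left(1 + k\right) = \left(1 + k\right) \left(\frac{5}{3} + k\right)$)
$S{\left(d \right)} = - \frac{1}{3} + \frac{-2 + d}{6 d}$ ($S{\left(d \right)} = - \frac{1}{3} + \frac{\left(d - 2\right) \frac{1}{d}}{6} = - \frac{1}{3} + \frac{\left(-2 + d\right) \frac{1}{d}}{6} = - \frac{1}{3} + \frac{\frac{1}{d} \left(-2 + d\right)}{6} = - \frac{1}{3} + \frac{-2 + d}{6 d}$)
$u = - \frac{713}{120}$ ($u = \left(17 + 14\right) \frac{-2 - \left(\frac{5}{3} + \left(-5\right)^{2} + \frac{8}{3} \left(-5\right)\right)}{6 \left(\frac{5}{3} + \left(-5\right)^{2} + \frac{8}{3} \left(-5\right)\right)} = 31 \frac{-2 - \left(\frac{5}{3} + 25 - \frac{40}{3}\right)}{6 \left(\frac{5}{3} + 25 - \frac{40}{3}\right)} = 31 \frac{-2 - \frac{40}{3}}{6 \cdot \frac{40}{3}} = 31 \cdot \frac{1}{6} \cdot \frac{3}{40} \left(-2 - \frac{40}{3}\right) = 31 \cdot \frac{1}{6} \cdot \frac{3}{40} \left(- \frac{46}{3}\right) = 31 \left(- \frac{23}{120}\right) = - \frac{713}{120} \approx -5.9417$)
$u - 1502 = - \frac{713}{120} - 1502 = - \frac{180953}{120}$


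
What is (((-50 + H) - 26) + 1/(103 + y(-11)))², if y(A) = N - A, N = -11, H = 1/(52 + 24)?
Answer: 353726373001/61277584 ≈ 5772.5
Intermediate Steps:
H = 1/76 ≈ 0.013158
y(A) = -11 - A
(((-50 + H) - 26) + 1/(103 + y(-11)))² = (((-50 + 1/76) - 26) + 1/(103 + (-11 - 1*(-11))))² = ((-3799/76 - 26) + 1/(103 + (-11 + 11)))² = (-5775/76 + 1/(103 + 0))² = (-5775/76 + 1/103)² = (-594749/7828)² = 353726373001/61277584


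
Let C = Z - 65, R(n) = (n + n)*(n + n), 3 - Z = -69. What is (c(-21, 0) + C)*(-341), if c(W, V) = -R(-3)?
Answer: 9889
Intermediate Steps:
Z = 72 (Z = 3 - 1*(-69) = 3 + 69 = 72)
R(n) = 4*n**2 (R(n) = (2*n)*(2*n) = 4*n**2)
C = 7 (C = 72 - 65 = 7)
c(W, V) = -36 (c(W, V) = -4*(-3)**2 = -4*9 = -1*36 = -36)
(c(-21, 0) + C)*(-341) = (-36 + 7)*(-341) = -29*(-341) = 9889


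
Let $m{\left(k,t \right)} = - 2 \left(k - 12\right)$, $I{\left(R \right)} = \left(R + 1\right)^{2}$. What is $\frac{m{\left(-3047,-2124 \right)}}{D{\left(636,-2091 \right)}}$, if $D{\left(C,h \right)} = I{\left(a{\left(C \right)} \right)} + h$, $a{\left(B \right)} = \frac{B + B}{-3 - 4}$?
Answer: $\frac{149891}{748883} \approx 0.20015$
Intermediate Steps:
$a{\left(B \right)} = - \frac{2 B}{7}$ ($a{\left(B \right)} = \frac{2 B}{-7} = 2 B \left(- \frac{1}{7}\right) = - \frac{2 B}{7}$)
$I{\left(R \right)} = \left(1 + R\right)^{2}$
$D{\left(C,h \right)} = h + \left(1 - \frac{2 C}{7}\right)^{2}$ ($D{\left(C,h \right)} = \left(1 - \frac{2 C}{7}\right)^{2} + h = h + \left(1 - \frac{2 C}{7}\right)^{2}$)
$m{\left(k,t \right)} = 24 - 2 k$ ($m{\left(k,t \right)} = - 2 \left(-12 + k\right) = 24 - 2 k$)
$\frac{m{\left(-3047,-2124 \right)}}{D{\left(636,-2091 \right)}} = \frac{24 - -6094}{-2091 + \frac{\left(-7 + 2 \cdot 636\right)^{2}}{49}} = \frac{24 + 6094}{-2091 + \frac{\left(-7 + 1272\right)^{2}}{49}} = \frac{6118}{-2091 + \frac{1265^{2}}{49}} = \frac{6118}{-2091 + \frac{1}{49} \cdot 1600225} = \frac{6118}{-2091 + \frac{1600225}{49}} = \frac{6118}{\frac{1497766}{49}} = 6118 \cdot \frac{49}{1497766} = \frac{149891}{748883}$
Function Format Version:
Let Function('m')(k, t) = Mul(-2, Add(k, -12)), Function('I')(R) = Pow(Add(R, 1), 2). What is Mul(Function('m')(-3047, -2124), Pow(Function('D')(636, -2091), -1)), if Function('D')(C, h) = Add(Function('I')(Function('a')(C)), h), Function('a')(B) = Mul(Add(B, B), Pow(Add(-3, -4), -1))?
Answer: Rational(149891, 748883) ≈ 0.20015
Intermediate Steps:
Function('a')(B) = Mul(Rational(-2, 7), B) (Function('a')(B) = Mul(Mul(2, B), Pow(-7, -1)) = Mul(Mul(2, B), Rational(-1, 7)) = Mul(Rational(-2, 7), B))
Function('I')(R) = Pow(Add(1, R), 2)
Function('D')(C, h) = Add(h, Pow(Add(1, Mul(Rational(-2, 7), C)), 2)) (Function('D')(C, h) = Add(Pow(Add(1, Mul(Rational(-2, 7), C)), 2), h) = Add(h, Pow(Add(1, Mul(Rational(-2, 7), C)), 2)))
Function('m')(k, t) = Add(24, Mul(-2, k)) (Function('m')(k, t) = Mul(-2, Add(-12, k)) = Add(24, Mul(-2, k)))
Mul(Function('m')(-3047, -2124), Pow(Function('D')(636, -2091), -1)) = Mul(Add(24, Mul(-2, -3047)), Pow(Add(-2091, Mul(Rational(1, 49), Pow(Add(-7, Mul(2, 636)), 2))), -1)) = Mul(Add(24, 6094), Pow(Add(-2091, Mul(Rational(1, 49), Pow(Add(-7, 1272), 2))), -1)) = Mul(6118, Pow(Add(-2091, Mul(Rational(1, 49), Pow(1265, 2))), -1)) = Mul(6118, Pow(Add(-2091, Mul(Rational(1, 49), 1600225)), -1)) = Mul(6118, Pow(Add(-2091, Rational(1600225, 49)), -1)) = Mul(6118, Pow(Rational(1497766, 49), -1)) = Mul(6118, Rational(49, 1497766)) = Rational(149891, 748883)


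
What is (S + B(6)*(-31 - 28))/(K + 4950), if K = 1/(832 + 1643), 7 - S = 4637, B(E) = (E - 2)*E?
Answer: -14963850/12251251 ≈ -1.2214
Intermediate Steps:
B(E) = E*(-2 + E) (B(E) = (-2 + E)*E = E*(-2 + E))
S = -4630 (S = 7 - 1*4637 = 7 - 4637 = -4630)
K = 1/2475 ≈ 0.00040404
(S + B(6)*(-31 - 28))/(K + 4950) = (-4630 + (6*(-2 + 6))*(-31 - 28))/(1/2475 + 4950) = (-4630 + (6*4)*(-59))/(12251251/2475) = (-4630 + 24*(-59))*(2475/12251251) = (-4630 - 1416)*(2475/12251251) = -6046*2475/12251251 = -14963850/12251251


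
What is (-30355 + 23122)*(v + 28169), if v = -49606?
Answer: 155053821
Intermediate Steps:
(-30355 + 23122)*(v + 28169) = (-30355 + 23122)*(-49606 + 28169) = -7233*(-21437) = 155053821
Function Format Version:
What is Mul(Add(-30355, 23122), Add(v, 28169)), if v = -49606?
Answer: 155053821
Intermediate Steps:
Mul(Add(-30355, 23122), Add(v, 28169)) = Mul(Add(-30355, 23122), Add(-49606, 28169)) = Mul(-7233, -21437) = 155053821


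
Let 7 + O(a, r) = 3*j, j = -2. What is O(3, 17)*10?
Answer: -130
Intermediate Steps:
O(a, r) = -13 (O(a, r) = -7 + 3*(-2) = -7 - 6 = -13)
O(3, 17)*10 = -13*10 = -130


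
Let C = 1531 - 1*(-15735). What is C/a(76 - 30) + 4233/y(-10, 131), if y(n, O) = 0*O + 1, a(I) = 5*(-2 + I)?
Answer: 474263/110 ≈ 4311.5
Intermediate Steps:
a(I) = -10 + 5*I
y(n, O) = 1 (y(n, O) = 0 + 1 = 1)
C = 17266 (C = 1531 + 15735 = 17266)
C/a(76 - 30) + 4233/y(-10, 131) = 17266/(-10 + 5*(76 - 30)) + 4233/1 = 17266/(-10 + 5*46) + 4233*1 = 17266/(-10 + 230) + 4233 = 17266/220 + 4233 = 17266*(1/220) + 4233 = 8633/110 + 4233 = 474263/110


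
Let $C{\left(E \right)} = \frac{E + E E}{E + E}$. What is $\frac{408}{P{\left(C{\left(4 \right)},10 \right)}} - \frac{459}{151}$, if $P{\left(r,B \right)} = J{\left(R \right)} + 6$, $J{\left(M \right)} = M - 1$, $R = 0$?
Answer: $\frac{59313}{755} \approx 78.56$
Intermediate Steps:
$J{\left(M \right)} = -1 + M$
$C{\left(E \right)} = \frac{E + E^{2}}{2 E}$
$P{\left(r,B \right)} = 5$ ($P{\left(r,B \right)} = \left(-1 + 0\right) + 6 = -1 + 6 = 5$)
$\frac{408}{P{\left(C{\left(4 \right)},10 \right)}} - \frac{459}{151} = \frac{408}{5} - \frac{459}{151} = \frac{59313}{755}$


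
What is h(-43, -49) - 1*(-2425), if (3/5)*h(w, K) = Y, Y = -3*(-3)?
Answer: 2440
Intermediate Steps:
Y = 9
h(w, K) = 15 (h(w, K) = (5/3)*9 = 15)
h(-43, -49) - 1*(-2425) = 15 - 1*(-2425) = 15 + 2425 = 2440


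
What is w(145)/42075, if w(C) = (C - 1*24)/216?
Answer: 11/826200 ≈ 1.3314e-5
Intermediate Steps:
w(C) = -1/9 + C/216 (w(C) = (C - 24)*(1/216) = (-24 + C)*(1/216) = -1/9 + C/216)
w(145)/42075 = (-1/9 + (1/216)*145)/42075 = (-1/9 + 145/216)*(1/42075) = (121/216)*(1/42075) = 11/826200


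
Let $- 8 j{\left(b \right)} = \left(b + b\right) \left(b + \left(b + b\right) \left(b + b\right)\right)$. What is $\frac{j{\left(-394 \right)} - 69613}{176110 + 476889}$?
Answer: $\frac{61054562}{652999} \approx 93.499$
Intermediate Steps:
$j{\left(b \right)} = - \frac{b \left(b + 4 b^{2}\right)}{4}$ ($j{\left(b \right)} = - \frac{\left(b + b\right) \left(b + \left(b + b\right) \left(b + b\right)\right)}{8} = - \frac{2 b \left(b + 2 b 2 b\right)}{8} = - \frac{2 b \left(b + 4 b^{2}\right)}{8} = - \frac{b \left(b + 4 b^{2}\right)}{4}$)
$\frac{j{\left(-394 \right)} - 69613}{176110 + 476889} = \frac{- \left(-394\right)^{2} \left(\frac{1}{4} - 394\right) - 69613}{176110 + 476889} = \frac{\left(-1\right) 155236 \left(- \frac{1575}{4}\right) - 69613}{652999} = \left(61124175 - 69613\right) \frac{1}{652999} = 61054562 \cdot \frac{1}{652999} = \frac{61054562}{652999}$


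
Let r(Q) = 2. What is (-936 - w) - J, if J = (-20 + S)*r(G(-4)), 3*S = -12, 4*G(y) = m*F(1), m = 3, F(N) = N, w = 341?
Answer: -1229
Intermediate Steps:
G(y) = ¾ (G(y) = (3*1)/4 = (¼)*3 = ¾)
S = -4 (S = (⅓)*(-12) = -4)
J = -48 (J = (-20 - 4)*2 = -24*2 = -48)
(-936 - w) - J = (-936 - 1*341) - 1*(-48) = (-936 - 341) + 48 = -1277 + 48 = -1229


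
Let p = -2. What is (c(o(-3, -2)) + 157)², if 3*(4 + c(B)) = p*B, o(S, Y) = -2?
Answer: 214369/9 ≈ 23819.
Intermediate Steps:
c(B) = -4 - 2*B/3 (c(B) = -4 + (-2*B)/3 = -4 - 2*B/3)
(c(o(-3, -2)) + 157)² = ((-4 - ⅔*(-2)) + 157)² = ((-4 + 4/3) + 157)² = (-8/3 + 157)² = (463/3)² = 214369/9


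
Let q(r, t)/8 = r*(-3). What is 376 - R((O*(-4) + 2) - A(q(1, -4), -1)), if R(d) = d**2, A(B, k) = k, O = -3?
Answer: 151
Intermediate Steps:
q(r, t) = -24*r (q(r, t) = 8*(r*(-3)) = 8*(-3*r) = -24*r)
376 - R((O*(-4) + 2) - A(q(1, -4), -1)) = 376 - ((-3*(-4) + 2) - 1*(-1))**2 = 376 - ((12 + 2) + 1)**2 = 376 - (14 + 1)**2 = 376 - 1*15**2 = 376 - 1*225 = 376 - 225 = 151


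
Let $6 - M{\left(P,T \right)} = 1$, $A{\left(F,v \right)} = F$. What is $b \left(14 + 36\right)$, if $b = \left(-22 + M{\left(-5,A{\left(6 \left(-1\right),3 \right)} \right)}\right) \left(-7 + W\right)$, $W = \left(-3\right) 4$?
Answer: $16150$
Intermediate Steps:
$M{\left(P,T \right)} = 5$ ($M{\left(P,T \right)} = 6 - 1 = 5$)
$W = -12$
$b = 323$ ($b = \left(-22 + 5\right) \left(-7 - 12\right) = \left(-17\right) \left(-19\right) = 323$)
$b \left(14 + 36\right) = 323 \left(14 + 36\right) = 323 \cdot 50 = 16150$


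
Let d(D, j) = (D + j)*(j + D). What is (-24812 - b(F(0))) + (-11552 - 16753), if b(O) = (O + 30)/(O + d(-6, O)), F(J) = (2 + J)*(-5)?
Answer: -6533401/123 ≈ -53117.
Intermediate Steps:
d(D, j) = (D + j)**2 (d(D, j) = (D + j)*(D + j) = (D + j)**2)
F(J) = -10 - 5*J
b(O) = (30 + O)/(O + (-6 + O)**2) (b(O) = (O + 30)/(O + (-6 + O)**2) = (30 + O)/(O + (-6 + O)**2))
(-24812 - b(F(0))) + (-11552 - 16753) = (-24812 - (30 + (-10 - 5*0))/((-10 - 5*0) + (-6 + (-10 - 5*0))**2)) + (-11552 - 16753) = (-24812 - (30 + (-10 + 0))/((-10 + 0) + (-6 + (-10 + 0))**2)) - 28305 = (-24812 - (30 - 10)/(-10 + (-6 - 10)**2)) - 28305 = (-24812 - 20/(-10 + (-16)**2)) - 28305 = (-24812 - 20/(-10 + 256)) - 28305 = (-24812 - 20/246) - 28305 = (-24812 - 1*10/123) - 28305 = (-24812 - 10/123) - 28305 = -3051886/123 - 28305 = -6533401/123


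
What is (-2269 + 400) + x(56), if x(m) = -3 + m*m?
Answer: 1264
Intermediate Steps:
x(m) = -3 + m**2
(-2269 + 400) + x(56) = (-2269 + 400) + (-3 + 56**2) = -1869 + (-3 + 3136) = -1869 + 3133 = 1264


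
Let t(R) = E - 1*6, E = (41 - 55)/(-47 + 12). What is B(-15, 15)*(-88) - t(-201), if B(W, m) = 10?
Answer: -4372/5 ≈ -874.40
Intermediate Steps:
E = 2/5 (E = -14/(-35) = -14*(-1/35) = 2/5 ≈ 0.40000)
t(R) = -28/5 (t(R) = 2/5 - 1*6 = 2/5 - 6 = -28/5)
B(-15, 15)*(-88) - t(-201) = 10*(-88) - 1*(-28/5) = -880 + 28/5 = -4372/5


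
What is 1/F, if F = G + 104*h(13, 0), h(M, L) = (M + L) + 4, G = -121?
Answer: 1/1647 ≈ 0.00060716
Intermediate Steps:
h(M, L) = 4 + L + M (h(M, L) = (L + M) + 4 = 4 + L + M)
F = 1647 (F = -121 + 104*(4 + 0 + 13) = -121 + 104*17 = -121 + 1768 = 1647)
1/F = 1/1647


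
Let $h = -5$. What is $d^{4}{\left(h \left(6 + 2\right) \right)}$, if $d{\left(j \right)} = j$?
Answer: $2560000$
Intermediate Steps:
$d^{4}{\left(h \left(6 + 2\right) \right)} = \left(- 5 \left(6 + 2\right)\right)^{4} = \left(\left(-5\right) 8\right)^{4} = \left(-40\right)^{4} = 2560000$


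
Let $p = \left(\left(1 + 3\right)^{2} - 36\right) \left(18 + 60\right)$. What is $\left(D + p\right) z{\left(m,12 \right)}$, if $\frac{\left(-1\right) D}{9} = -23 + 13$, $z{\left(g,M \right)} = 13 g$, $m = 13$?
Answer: $-248430$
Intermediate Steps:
$D = 90$ ($D = - 9 \left(-23 + 13\right) = \left(-9\right) \left(-10\right) = 90$)
$p = -1560$ ($p = \left(4^{2} - 36\right) 78 = \left(16 - 36\right) 78 = \left(-20\right) 78 = -1560$)
$\left(D + p\right) z{\left(m,12 \right)} = \left(90 - 1560\right) 13 \cdot 13 = \left(-1470\right) 169 = -248430$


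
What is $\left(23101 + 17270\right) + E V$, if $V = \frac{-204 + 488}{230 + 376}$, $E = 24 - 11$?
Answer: $\frac{12234259}{303} \approx 40377.0$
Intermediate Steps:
$E = 13$ ($E = 24 - 11 = 13$)
$V = \frac{142}{303}$ ($V = \frac{284}{606} = 284 \cdot \frac{1}{606} = \frac{142}{303} \approx 0.46865$)
$\left(23101 + 17270\right) + E V = \left(23101 + 17270\right) + 13 \cdot \frac{142}{303} = 40371 + \frac{1846}{303} = \frac{12234259}{303}$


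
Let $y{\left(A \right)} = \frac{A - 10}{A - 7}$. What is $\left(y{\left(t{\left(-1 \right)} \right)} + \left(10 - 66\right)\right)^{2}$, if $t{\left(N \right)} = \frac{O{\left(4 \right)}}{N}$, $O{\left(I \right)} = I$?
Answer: $\frac{362404}{121} \approx 2995.1$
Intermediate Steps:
$t{\left(N \right)} = \frac{4}{N}$
$y{\left(A \right)} = \frac{-10 + A}{-7 + A}$
$\left(y{\left(t{\left(-1 \right)} \right)} + \left(10 - 66\right)\right)^{2} = \left(\frac{-10 + \frac{4}{-1}}{-7 + \frac{4}{-1}} + \left(10 - 66\right)\right)^{2} = \left(\frac{-10 + 4 \left(-1\right)}{-7 + 4 \left(-1\right)} - 56\right)^{2} = \left(\frac{-10 - 4}{-7 - 4} - 56\right)^{2} = \left(\frac{1}{-11} \left(-14\right) - 56\right)^{2} = \left(\left(- \frac{1}{11}\right) \left(-14\right) - 56\right)^{2} = \left(\frac{14}{11} - 56\right)^{2} = \left(- \frac{602}{11}\right)^{2} = \frac{362404}{121}$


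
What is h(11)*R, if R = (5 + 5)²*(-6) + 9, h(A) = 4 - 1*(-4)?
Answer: -4728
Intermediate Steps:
h(A) = 8 (h(A) = 4 + 4 = 8)
R = -591 (R = 10²*(-6) + 9 = 100*(-6) + 9 = -600 + 9 = -591)
h(11)*R = 8*(-591) = -4728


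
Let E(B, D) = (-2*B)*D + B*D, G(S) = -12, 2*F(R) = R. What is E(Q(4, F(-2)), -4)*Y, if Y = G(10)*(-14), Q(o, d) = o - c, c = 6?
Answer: -1344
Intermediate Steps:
F(R) = R/2
Q(o, d) = -6 + o (Q(o, d) = o - 1*6 = o - 6 = -6 + o)
E(B, D) = -B*D (E(B, D) = -2*B*D + B*D = -B*D)
Y = 168 (Y = -12*(-14) = 168)
E(Q(4, F(-2)), -4)*Y = -1*(-6 + 4)*(-4)*168 = -1*(-2)*(-4)*168 = -8*168 = -1344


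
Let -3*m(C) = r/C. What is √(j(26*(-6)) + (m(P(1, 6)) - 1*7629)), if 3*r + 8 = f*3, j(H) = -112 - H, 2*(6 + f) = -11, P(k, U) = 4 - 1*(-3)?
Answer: 25*I*√21406/42 ≈ 87.088*I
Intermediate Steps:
P(k, U) = 7 (P(k, U) = 4 + 3 = 7)
f = -23/2 (f = -6 + (½)*(-11) = -6 - 11/2 = -23/2 ≈ -11.500)
r = -85/6 (r = -8/3 + (-23/2*3)/3 = -8/3 + (⅓)*(-69/2) = -8/3 - 23/2 = -85/6 ≈ -14.167)
m(C) = 85/(18*C) (m(C) = -(-85)/(18*C) = 85/(18*C))
√(j(26*(-6)) + (m(P(1, 6)) - 1*7629)) = √((-112 - 26*(-6)) + ((85/18)/7 - 1*7629)) = √((-112 - 1*(-156)) + ((85/18)*(⅐) - 7629)) = √((-112 + 156) + (85/126 - 7629)) = √(44 - 961169/126) = √(-955625/126) = 25*I*√21406/42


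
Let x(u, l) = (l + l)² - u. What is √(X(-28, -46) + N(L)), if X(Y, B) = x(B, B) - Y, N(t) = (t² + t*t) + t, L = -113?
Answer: √33963 ≈ 184.29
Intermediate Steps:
N(t) = t + 2*t² (N(t) = (t² + t²) + t = 2*t² + t = t + 2*t²)
x(u, l) = -u + 4*l² (x(u, l) = (2*l)² - u = 4*l² - u = -u + 4*l²)
X(Y, B) = -B - Y + 4*B² (X(Y, B) = (-B + 4*B²) - Y = -B - Y + 4*B²)
√(X(-28, -46) + N(L)) = √((-1*(-46) - 1*(-28) + 4*(-46)²) - 113*(1 + 2*(-113))) = √((46 + 28 + 4*2116) - 113*(1 - 226)) = √((46 + 28 + 8464) - 113*(-225)) = √(8538 + 25425) = √33963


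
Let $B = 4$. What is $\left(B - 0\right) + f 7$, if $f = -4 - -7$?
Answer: $25$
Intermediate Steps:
$f = 3$ ($f = -4 + 7 = 3$)
$\left(B - 0\right) + f 7 = \left(4 - 0\right) + 3 \cdot 7 = \left(4 + 0\right) + 21 = 4 + 21 = 25$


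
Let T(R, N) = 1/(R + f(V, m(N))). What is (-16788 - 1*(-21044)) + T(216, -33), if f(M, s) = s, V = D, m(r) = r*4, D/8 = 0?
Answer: 357505/84 ≈ 4256.0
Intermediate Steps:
D = 0 (D = 8*0 = 0)
m(r) = 4*r
V = 0
T(R, N) = 1/(R + 4*N)
(-16788 - 1*(-21044)) + T(216, -33) = (-16788 - 1*(-21044)) + 1/(216 + 4*(-33)) = (-16788 + 21044) + 1/(216 - 132) = 4256 + 1/84 = 357505/84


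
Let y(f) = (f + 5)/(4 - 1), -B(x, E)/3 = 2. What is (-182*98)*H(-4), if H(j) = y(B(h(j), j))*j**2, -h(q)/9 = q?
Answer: 285376/3 ≈ 95125.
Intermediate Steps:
h(q) = -9*q
B(x, E) = -6 (B(x, E) = -3*2 = -6)
y(f) = 5/3 + f/3 (y(f) = (5 + f)/3 = (5 + f)*(1/3) = 5/3 + f/3)
H(j) = -j**2/3 (H(j) = (5/3 + (1/3)*(-6))*j**2 = (5/3 - 2)*j**2 = -j**2/3)
(-182*98)*H(-4) = (-182*98)*(-1/3*(-4)**2) = -(-17836)*16/3 = -17836*(-16/3) = 285376/3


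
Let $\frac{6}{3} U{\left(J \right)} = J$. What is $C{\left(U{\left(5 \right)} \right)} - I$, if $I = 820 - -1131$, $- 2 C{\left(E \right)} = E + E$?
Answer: $- \frac{3907}{2} \approx -1953.5$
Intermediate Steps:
$U{\left(J \right)} = \frac{J}{2}$
$C{\left(E \right)} = - E$ ($C{\left(E \right)} = - \frac{E + E}{2} = - \frac{2 E}{2} = - E$)
$I = 1951$ ($I = 820 + 1131 = 1951$)
$C{\left(U{\left(5 \right)} \right)} - I = - \frac{5}{2} - 1951 = - \frac{3907}{2}$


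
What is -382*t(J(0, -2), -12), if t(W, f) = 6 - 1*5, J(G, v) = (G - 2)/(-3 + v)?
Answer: -382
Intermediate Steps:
J(G, v) = (-2 + G)/(-3 + v)
t(W, f) = 1 (t(W, f) = 6 - 5 = 1)
-382*t(J(0, -2), -12) = -382*1 = -382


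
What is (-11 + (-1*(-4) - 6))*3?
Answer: -39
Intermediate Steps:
(-11 + (-1*(-4) - 6))*3 = (-11 + (4 - 6))*3 = (-11 - 2)*3 = -13*3 = -39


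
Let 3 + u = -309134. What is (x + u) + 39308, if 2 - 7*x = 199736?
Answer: -2088537/7 ≈ -2.9836e+5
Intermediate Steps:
u = -309137 (u = -3 - 309134 = -309137)
x = -199734/7 (x = 2/7 - ⅐*199736 = 2/7 - 199736/7 = -199734/7 ≈ -28533.)
(x + u) + 39308 = (-199734/7 - 309137) + 39308 = -2363693/7 + 39308 = -2088537/7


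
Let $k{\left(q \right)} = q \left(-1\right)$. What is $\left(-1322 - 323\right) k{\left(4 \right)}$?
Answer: $6580$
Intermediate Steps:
$k{\left(q \right)} = - q$
$\left(-1322 - 323\right) k{\left(4 \right)} = \left(-1322 - 323\right) \left(\left(-1\right) 4\right) = \left(-1645\right) \left(-4\right) = 6580$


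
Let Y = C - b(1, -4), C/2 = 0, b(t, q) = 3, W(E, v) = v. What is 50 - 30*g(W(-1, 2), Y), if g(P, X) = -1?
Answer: 80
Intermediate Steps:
C = 0 (C = 2*0 = 0)
Y = -3 (Y = 0 - 1*3 = 0 - 3 = -3)
50 - 30*g(W(-1, 2), Y) = 50 - 30*(-1) = 50 + 30 = 80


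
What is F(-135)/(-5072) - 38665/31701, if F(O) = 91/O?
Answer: -8823938003/7235436240 ≈ -1.2195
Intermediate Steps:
F(-135)/(-5072) - 38665/31701 = (91/(-135))/(-5072) - 38665/31701 = (91*(-1/135))*(-1/5072) - 38665*1/31701 = -91/135*(-1/5072) - 38665/31701 = 91/684720 - 38665/31701 = -8823938003/7235436240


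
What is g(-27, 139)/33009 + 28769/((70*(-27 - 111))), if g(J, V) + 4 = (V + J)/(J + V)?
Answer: -316554967/106288980 ≈ -2.9782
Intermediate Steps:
g(J, V) = -3 (g(J, V) = -4 + (V + J)/(J + V) = -4 + (J + V)/(J + V) = -4 + 1 = -3)
g(-27, 139)/33009 + 28769/((70*(-27 - 111))) = -3/33009 + 28769/((70*(-27 - 111))) = -3*1/33009 + 28769/((70*(-138))) = -1/11003 + 28769/(-9660) = -1/11003 + 28769*(-1/9660) = -1/11003 - 28769/9660 = -316554967/106288980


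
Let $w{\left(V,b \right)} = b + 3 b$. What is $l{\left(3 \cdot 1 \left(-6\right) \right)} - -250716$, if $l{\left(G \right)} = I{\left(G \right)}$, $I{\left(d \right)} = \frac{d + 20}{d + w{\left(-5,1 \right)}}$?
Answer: $\frac{1755011}{7} \approx 2.5072 \cdot 10^{5}$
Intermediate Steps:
$w{\left(V,b \right)} = 4 b$
$I{\left(d \right)} = \frac{20 + d}{4 + d}$ ($I{\left(d \right)} = \frac{d + 20}{d + 4 \cdot 1} = \frac{20 + d}{d + 4} = \frac{20 + d}{4 + d}$)
$l{\left(G \right)} = \frac{20 + G}{4 + G}$
$l{\left(3 \cdot 1 \left(-6\right) \right)} - -250716 = \frac{20 + 3 \cdot 1 \left(-6\right)}{4 + 3 \cdot 1 \left(-6\right)} - -250716 = \frac{20 + 3 \left(-6\right)}{4 + 3 \left(-6\right)} + 250716 = \frac{20 - 18}{4 - 18} + 250716 = \frac{1}{-14} \cdot 2 + 250716 = \left(- \frac{1}{14}\right) 2 + 250716 = - \frac{1}{7} + 250716 = \frac{1755011}{7}$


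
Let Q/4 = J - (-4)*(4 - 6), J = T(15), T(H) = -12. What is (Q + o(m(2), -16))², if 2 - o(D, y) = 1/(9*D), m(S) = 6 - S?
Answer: 7890481/1296 ≈ 6088.3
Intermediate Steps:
J = -12
Q = -80 (Q = 4*(-12 - (-4)*(4 - 6)) = 4*(-12 - (-4)*(-2)) = 4*(-12 - 1*8) = 4*(-12 - 8) = 4*(-20) = -80)
o(D, y) = 2 - 1/(9*D)
(Q + o(m(2), -16))² = (-80 + (2 - 1/(9*(6 - 1*2))))² = (-80 + (2 - 1/(9*(6 - 2))))² = (-80 + (2 - ⅑/4))² = (-80 + (2 - ⅑*¼))² = (-80 + (2 - 1/36))² = (-80 + 71/36)² = (-2809/36)² = 7890481/1296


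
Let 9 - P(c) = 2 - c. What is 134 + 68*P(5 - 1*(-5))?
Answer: 1290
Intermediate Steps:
P(c) = 7 + c (P(c) = 9 - (2 - c) = 9 + (-2 + c) = 7 + c)
134 + 68*P(5 - 1*(-5)) = 134 + 68*(7 + (5 - 1*(-5))) = 134 + 68*(7 + (5 + 5)) = 134 + 68*(7 + 10) = 134 + 68*17 = 134 + 1156 = 1290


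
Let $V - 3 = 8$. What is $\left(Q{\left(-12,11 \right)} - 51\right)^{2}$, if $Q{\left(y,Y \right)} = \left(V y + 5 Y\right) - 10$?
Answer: $19044$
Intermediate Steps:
$V = 11$ ($V = 3 + 8 = 11$)
$Q{\left(y,Y \right)} = -10 + 5 Y + 11 y$ ($Q{\left(y,Y \right)} = \left(11 y + 5 Y\right) - 10 = \left(5 Y + 11 y\right) - 10 = -10 + 5 Y + 11 y$)
$\left(Q{\left(-12,11 \right)} - 51\right)^{2} = \left(\left(-10 + 5 \cdot 11 + 11 \left(-12\right)\right) - 51\right)^{2} = \left(\left(-10 + 55 - 132\right) - 51\right)^{2} = \left(-87 - 51\right)^{2} = \left(-138\right)^{2} = 19044$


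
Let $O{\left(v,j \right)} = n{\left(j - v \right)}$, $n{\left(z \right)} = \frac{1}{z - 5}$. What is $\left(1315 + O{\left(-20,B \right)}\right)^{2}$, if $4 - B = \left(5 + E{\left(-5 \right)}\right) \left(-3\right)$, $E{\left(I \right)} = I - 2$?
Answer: $\frac{292273216}{169} \approx 1.7294 \cdot 10^{6}$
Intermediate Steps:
$E{\left(I \right)} = -2 + I$
$B = -2$ ($B = 4 - \left(5 - 7\right) \left(-3\right) = 4 - \left(-2\right) \left(-3\right) = 4 - 6 = -2$)
$n{\left(z \right)} = \frac{1}{-5 + z}$
$O{\left(v,j \right)} = \frac{1}{-5 + j - v}$ ($O{\left(v,j \right)} = \frac{1}{-5 + \left(j - v\right)} = \frac{1}{-5 + j - v}$)
$\left(1315 + O{\left(-20,B \right)}\right)^{2} = \left(1315 - \frac{1}{5 - 20 - -2}\right)^{2} = \left(1315 - \frac{1}{5 - 20 + 2}\right)^{2} = \left(1315 - \frac{1}{-13}\right)^{2} = \left(1315 - - \frac{1}{13}\right)^{2} = \left(1315 + \frac{1}{13}\right)^{2} = \left(\frac{17096}{13}\right)^{2} = \frac{292273216}{169}$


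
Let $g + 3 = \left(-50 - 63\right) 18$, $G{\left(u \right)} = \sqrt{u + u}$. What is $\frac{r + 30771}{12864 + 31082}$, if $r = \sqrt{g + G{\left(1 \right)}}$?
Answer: $\frac{30771}{43946} + \frac{\sqrt{-2037 + \sqrt{2}}}{43946} \approx 0.7002 + 0.0010267 i$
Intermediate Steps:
$G{\left(u \right)} = \sqrt{2} \sqrt{u}$ ($G{\left(u \right)} = \sqrt{2 u} = \sqrt{2} \sqrt{u}$)
$g = -2037$ ($g = -3 + \left(-50 - 63\right) 18 = -3 - 2034 = -2037$)
$r = \sqrt{-2037 + \sqrt{2}}$ ($r = \sqrt{-2037 + \sqrt{2} \sqrt{1}} = \sqrt{-2037 + \sqrt{2} \cdot 1} = \sqrt{-2037 + \sqrt{2}} \approx 45.117 i$)
$\frac{r + 30771}{12864 + 31082} = \frac{\sqrt{-2037 + \sqrt{2}} + 30771}{12864 + 31082} = \frac{30771 + \sqrt{-2037 + \sqrt{2}}}{43946} = \left(30771 + \sqrt{-2037 + \sqrt{2}}\right) \frac{1}{43946} = \frac{30771}{43946} + \frac{\sqrt{-2037 + \sqrt{2}}}{43946}$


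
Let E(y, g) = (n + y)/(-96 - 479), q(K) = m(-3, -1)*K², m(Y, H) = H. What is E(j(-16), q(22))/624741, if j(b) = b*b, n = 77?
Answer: -111/119742025 ≈ -9.2699e-7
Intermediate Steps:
j(b) = b²
q(K) = -K²
E(y, g) = -77/575 - y/575 (E(y, g) = (77 + y)/(-96 - 479) = (77 + y)/(-575) = (77 + y)*(-1/575) = -77/575 - y/575)
E(j(-16), q(22))/624741 = (-77/575 - 1/575*(-16)²)/624741 = (-77/575 - 1/575*256)*(1/624741) = (-77/575 - 256/575)*(1/624741) = -333/575*1/624741 = -111/119742025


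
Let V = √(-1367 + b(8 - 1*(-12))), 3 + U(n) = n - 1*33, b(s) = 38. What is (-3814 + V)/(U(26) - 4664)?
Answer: 1907/2337 - I*√1329/4674 ≈ 0.816 - 0.0077996*I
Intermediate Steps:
U(n) = -36 + n (U(n) = -3 + (n - 1*33) = -3 + (n - 33) = -3 + (-33 + n) = -36 + n)
V = I*√1329 (V = √(-1367 + 38) = √(-1329) = I*√1329 ≈ 36.455*I)
(-3814 + V)/(U(26) - 4664) = (-3814 + I*√1329)/((-36 + 26) - 4664) = (-3814 + I*√1329)/(-10 - 4664) = (-3814 + I*√1329)/(-4674) = (-3814 + I*√1329)*(-1/4674) = 1907/2337 - I*√1329/4674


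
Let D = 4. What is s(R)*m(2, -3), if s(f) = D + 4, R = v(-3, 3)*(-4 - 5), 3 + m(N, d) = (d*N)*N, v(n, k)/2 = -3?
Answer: -120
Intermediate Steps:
v(n, k) = -6 (v(n, k) = 2*(-3) = -6)
m(N, d) = -3 + d*N² (m(N, d) = -3 + (d*N)*N = -3 + (N*d)*N = -3 + d*N²)
R = 54 (R = -6*(-4 - 5) = -6*(-9) = 54)
s(f) = 8 (s(f) = 4 + 4 = 8)
s(R)*m(2, -3) = 8*(-3 - 3*2²) = 8*(-3 - 3*4) = 8*(-3 - 12) = 8*(-15) = -120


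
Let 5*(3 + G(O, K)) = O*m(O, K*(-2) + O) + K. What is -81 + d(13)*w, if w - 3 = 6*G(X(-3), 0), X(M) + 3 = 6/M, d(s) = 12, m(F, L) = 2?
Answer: -405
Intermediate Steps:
X(M) = -3 + 6/M
G(O, K) = -3 + K/5 + 2*O/5 (G(O, K) = -3 + (O*2 + K)/5 = -3 + (2*O + K)/5 = -3 + (K + 2*O)/5 = -3 + (K/5 + 2*O/5) = -3 + K/5 + 2*O/5)
w = -27 (w = 3 + 6*(-3 + (1/5)*0 + 2*(-3 + 6/(-3))/5) = 3 + 6*(-3 + 0 + 2*(-3 + 6*(-1/3))/5) = 3 + 6*(-3 + 0 + 2*(-3 - 2)/5) = 3 + 6*(-3 + 0 + (2/5)*(-5)) = 3 + 6*(-3 + 0 - 2) = 3 + 6*(-5) = 3 - 30 = -27)
-81 + d(13)*w = -81 + 12*(-27) = -81 - 324 = -405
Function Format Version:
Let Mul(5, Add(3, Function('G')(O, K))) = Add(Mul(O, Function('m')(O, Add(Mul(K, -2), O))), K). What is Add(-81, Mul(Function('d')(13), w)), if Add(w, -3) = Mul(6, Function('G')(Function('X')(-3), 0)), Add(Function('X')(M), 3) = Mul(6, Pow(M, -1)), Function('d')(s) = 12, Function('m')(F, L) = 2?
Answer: -405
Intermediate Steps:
Function('X')(M) = Add(-3, Mul(6, Pow(M, -1)))
Function('G')(O, K) = Add(-3, Mul(Rational(1, 5), K), Mul(Rational(2, 5), O)) (Function('G')(O, K) = Add(-3, Mul(Rational(1, 5), Add(Mul(O, 2), K))) = Add(-3, Mul(Rational(1, 5), Add(Mul(2, O), K))) = Add(-3, Mul(Rational(1, 5), Add(K, Mul(2, O)))) = Add(-3, Add(Mul(Rational(1, 5), K), Mul(Rational(2, 5), O))) = Add(-3, Mul(Rational(1, 5), K), Mul(Rational(2, 5), O)))
w = -27 (w = Add(3, Mul(6, Add(-3, Mul(Rational(1, 5), 0), Mul(Rational(2, 5), Add(-3, Mul(6, Pow(-3, -1))))))) = Add(3, Mul(6, Add(-3, 0, Mul(Rational(2, 5), Add(-3, Mul(6, Rational(-1, 3))))))) = Add(3, Mul(6, Add(-3, 0, Mul(Rational(2, 5), Add(-3, -2))))) = Add(3, Mul(6, Add(-3, 0, Mul(Rational(2, 5), -5)))) = Add(3, Mul(6, Add(-3, 0, -2))) = Add(3, Mul(6, -5)) = Add(3, -30) = -27)
Add(-81, Mul(Function('d')(13), w)) = Add(-81, Mul(12, -27)) = Add(-81, -324) = -405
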